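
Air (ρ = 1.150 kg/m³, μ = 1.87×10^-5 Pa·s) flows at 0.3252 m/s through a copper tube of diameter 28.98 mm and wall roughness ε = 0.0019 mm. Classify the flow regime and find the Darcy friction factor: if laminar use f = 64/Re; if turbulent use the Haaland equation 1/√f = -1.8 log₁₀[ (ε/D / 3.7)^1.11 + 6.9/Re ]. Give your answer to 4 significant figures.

Re = ρVD/μ = 1.15·0.3252·0.02898/1.87e-05 = 579.6.
Re < 2300 → laminar, so f = 64/Re = 0.1104 (roughness is irrelevant in laminar flow).

f ≈ 0.1104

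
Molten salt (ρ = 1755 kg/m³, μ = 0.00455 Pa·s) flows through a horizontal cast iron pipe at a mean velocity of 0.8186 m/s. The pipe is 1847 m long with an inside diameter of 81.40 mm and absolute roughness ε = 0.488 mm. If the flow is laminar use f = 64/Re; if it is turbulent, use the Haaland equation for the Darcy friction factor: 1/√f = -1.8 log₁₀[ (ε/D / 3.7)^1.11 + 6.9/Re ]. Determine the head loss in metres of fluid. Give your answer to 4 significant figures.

h_f ≈ 27.09 m

Reynolds number Re = ρVD/μ = 1755 · 0.8186 · 0.0814 / 0.00455 = 2.57e+04.
Re > 4000 → turbulent. Relative roughness ε/D = 0.000488/0.0814 = 0.006. Haaland: 1/√f = -1.8 log₁₀[(0.006/3.7)^1.11 + 6.9/2.57e+04] = -1.8 log₁₀[0.000799 + 0.000268] = 5.349, so f = 0.03495.
Darcy-Weisbach: ΔP = f(L/D)(ρV²/2) = 0.03495·(1847/0.0814)·(1755·0.8186²/2) = 0.03495·2.269e+04·588 = 4.664e+05 Pa.
Head loss h_f = ΔP/(ρg) = 4.664e+05/(1755·9.81) = 27.09 m.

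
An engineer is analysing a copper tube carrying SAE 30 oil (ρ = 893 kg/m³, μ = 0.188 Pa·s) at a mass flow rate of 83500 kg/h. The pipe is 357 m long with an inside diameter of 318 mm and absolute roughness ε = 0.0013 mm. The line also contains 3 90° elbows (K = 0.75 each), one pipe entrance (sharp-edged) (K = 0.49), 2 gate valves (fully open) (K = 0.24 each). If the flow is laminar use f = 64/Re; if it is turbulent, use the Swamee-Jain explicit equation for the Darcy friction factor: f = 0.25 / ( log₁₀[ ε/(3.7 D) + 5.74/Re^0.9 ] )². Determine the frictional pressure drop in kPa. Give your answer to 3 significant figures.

ΔP ≈ 7.10 kPa

ṁ = 83500 kg/h = 83500/3600 = 23.19 kg/s.
A = πD²/4 = π(0.318)²/4 = 0.07942 m²; mean velocity V = ṁ/(ρA) = 23.19/(893 · 0.07942) = 0.327 m/s.
Reynolds number Re = ρVD/μ = 893 · 0.327 · 0.318 / 0.188 = 494.
Re < 2300 → laminar flow, so f = 64/Re = 64/494 = 0.1296 (the turbulent correlation is not needed).
Total minor-loss coefficient ΣK = 3·0.75 + 1·0.49 + 2·0.24 = 3.22.
ΔP = [f·L/D + ΣK]·(ρV²/2) = [0.1296·357/0.318 + 3.22]·(893·0.327²/2) = [145.4 + 3.22]·47.75 = 7099 Pa.
ΔP = 7099 Pa = 7.10 kPa.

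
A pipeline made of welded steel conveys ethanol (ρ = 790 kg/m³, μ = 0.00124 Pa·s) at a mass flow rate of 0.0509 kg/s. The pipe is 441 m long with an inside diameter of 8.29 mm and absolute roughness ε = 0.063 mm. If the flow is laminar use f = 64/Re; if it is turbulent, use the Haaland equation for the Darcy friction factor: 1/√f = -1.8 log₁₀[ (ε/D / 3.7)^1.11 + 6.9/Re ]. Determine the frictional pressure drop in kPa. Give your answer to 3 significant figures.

A = πD²/4 = π(0.00829)²/4 = 5.398e-05 m²; mean velocity V = ṁ/(ρA) = 0.0509/(790 · 5.398e-05) = 1.194 m/s.
Reynolds number Re = ρVD/μ = 790 · 1.194 · 0.00829 / 0.00124 = 6305.
Re > 4000 → turbulent. Relative roughness ε/D = 6.3e-05/0.00829 = 0.0076. Haaland: 1/√f = -1.8 log₁₀[(0.0076/3.7)^1.11 + 6.9/6305] = -1.8 log₁₀[0.00104 + 0.00109] = 4.807, so f = 0.04327.
Darcy-Weisbach: ΔP = f(L/D)(ρV²/2) = 0.04327·(441/0.00829)·(790·1.194²/2) = 0.04327·5.32e+04·562.8 = 1.296e+06 Pa.
ΔP = 1.296e+06 Pa = 1300 kPa.

ΔP ≈ 1300 kPa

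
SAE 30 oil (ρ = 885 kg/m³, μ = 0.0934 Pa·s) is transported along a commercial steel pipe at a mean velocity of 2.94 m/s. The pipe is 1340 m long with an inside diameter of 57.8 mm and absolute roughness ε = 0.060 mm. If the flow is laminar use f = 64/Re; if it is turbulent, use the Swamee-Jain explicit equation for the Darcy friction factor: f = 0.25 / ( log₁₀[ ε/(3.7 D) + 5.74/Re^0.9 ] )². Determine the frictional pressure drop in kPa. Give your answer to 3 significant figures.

Reynolds number Re = ρVD/μ = 885 · 2.94 · 0.0578 / 0.0934 = 1610.
Re < 2300 → laminar flow, so f = 64/Re = 64/1610 = 0.03975 (the turbulent correlation is not needed).
Darcy-Weisbach: ΔP = f(L/D)(ρV²/2) = 0.03975·(1340/0.0578)·(885·2.94²/2) = 0.03975·2.318e+04·3825 = 3.524e+06 Pa.
ΔP = 3.524e+06 Pa = 3520 kPa.

ΔP ≈ 3520 kPa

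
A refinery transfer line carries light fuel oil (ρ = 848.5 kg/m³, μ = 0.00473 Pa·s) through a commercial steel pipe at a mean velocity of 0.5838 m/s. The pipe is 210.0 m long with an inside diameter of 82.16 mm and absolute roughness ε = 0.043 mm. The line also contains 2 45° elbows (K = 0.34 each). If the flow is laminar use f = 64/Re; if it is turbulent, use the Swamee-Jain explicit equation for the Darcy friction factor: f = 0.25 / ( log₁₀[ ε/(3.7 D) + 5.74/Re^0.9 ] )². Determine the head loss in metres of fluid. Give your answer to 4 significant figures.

Reynolds number Re = ρVD/μ = 848.5 · 0.5838 · 0.08216 / 0.00473 = 8604.
Re > 4000 → turbulent. Relative roughness ε/D = 4.3e-05/0.08216 = 0.000523. Swamee-Jain: f = 0.25/(log₁₀[0.000523/3.7 + 5.74/8604^0.9])² = 0.25/(log₁₀[0.000141 + 0.00165])² = 0.25/(-2.747)² = 0.03314.
Total minor-loss coefficient ΣK = 2·0.34 = 0.68.
ΔP = [f·L/D + ΣK]·(ρV²/2) = [0.03314·210/0.08216 + 0.68]·(848.5·0.5838²/2) = [84.7 + 0.68]·144.6 = 1.235e+04 Pa.
Head loss h_f = ΔP/(ρg) = 1.235e+04/(848.5·9.81) = 1.483 m.

h_f ≈ 1.483 m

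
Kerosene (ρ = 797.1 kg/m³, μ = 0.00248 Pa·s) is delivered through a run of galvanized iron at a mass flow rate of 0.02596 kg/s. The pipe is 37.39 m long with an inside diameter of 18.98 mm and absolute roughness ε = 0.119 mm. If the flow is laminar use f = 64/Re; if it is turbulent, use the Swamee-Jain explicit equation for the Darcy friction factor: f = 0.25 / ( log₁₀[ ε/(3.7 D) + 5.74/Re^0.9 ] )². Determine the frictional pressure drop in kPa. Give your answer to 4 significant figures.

A = πD²/4 = π(0.01898)²/4 = 0.0002829 m²; mean velocity V = ṁ/(ρA) = 0.02596/(797.1 · 0.0002829) = 0.1151 m/s.
Reynolds number Re = ρVD/μ = 797.1 · 0.1151 · 0.01898 / 0.00248 = 702.2.
Re < 2300 → laminar flow, so f = 64/Re = 64/702.2 = 0.09114 (the turbulent correlation is not needed).
Darcy-Weisbach: ΔP = f(L/D)(ρV²/2) = 0.09114·(37.39/0.01898)·(797.1·0.1151²/2) = 0.09114·1970·5.281 = 948.1 Pa.
ΔP = 948.1 Pa = 0.9481 kPa.

ΔP ≈ 0.9481 kPa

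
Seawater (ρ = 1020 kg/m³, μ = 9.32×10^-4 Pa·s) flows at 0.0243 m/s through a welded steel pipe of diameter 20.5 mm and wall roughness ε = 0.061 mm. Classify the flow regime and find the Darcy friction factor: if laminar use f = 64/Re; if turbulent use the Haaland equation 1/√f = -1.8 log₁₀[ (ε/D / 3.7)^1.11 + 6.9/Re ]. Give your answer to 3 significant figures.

Re = ρVD/μ = 1020·0.0243·0.0205/0.000932 = 545.2.
Re < 2300 → laminar, so f = 64/Re = 0.1174 (roughness is irrelevant in laminar flow).

f ≈ 0.117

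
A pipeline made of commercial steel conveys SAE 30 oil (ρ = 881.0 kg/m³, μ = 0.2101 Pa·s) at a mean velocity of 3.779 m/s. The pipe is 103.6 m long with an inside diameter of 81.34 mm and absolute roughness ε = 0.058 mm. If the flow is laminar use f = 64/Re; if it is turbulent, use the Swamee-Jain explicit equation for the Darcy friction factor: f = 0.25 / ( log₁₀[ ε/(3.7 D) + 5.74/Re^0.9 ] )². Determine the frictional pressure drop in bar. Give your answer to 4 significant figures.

Reynolds number Re = ρVD/μ = 881 · 3.779 · 0.08134 / 0.21 = 1289.
Re < 2300 → laminar flow, so f = 64/Re = 64/1289 = 0.04965 (the turbulent correlation is not needed).
Darcy-Weisbach: ΔP = f(L/D)(ρV²/2) = 0.04965·(103.6/0.08134)·(881·3.779²/2) = 0.04965·1274·6291 = 3.978e+05 Pa.
ΔP = 3.978e+05 Pa = 3.978 bar.

ΔP ≈ 3.978 bar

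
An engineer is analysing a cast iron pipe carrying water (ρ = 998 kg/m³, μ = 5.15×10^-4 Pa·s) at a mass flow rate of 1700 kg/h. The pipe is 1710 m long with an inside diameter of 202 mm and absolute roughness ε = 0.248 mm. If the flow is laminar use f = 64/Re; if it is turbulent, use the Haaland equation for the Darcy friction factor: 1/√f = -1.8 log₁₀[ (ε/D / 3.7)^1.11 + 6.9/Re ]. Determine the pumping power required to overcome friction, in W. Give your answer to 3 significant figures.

P ≈ 0.0163 W

ṁ = 1700 kg/h = 1700/3600 = 0.4722 kg/s.
A = πD²/4 = π(0.202)²/4 = 0.03205 m²; mean velocity V = ṁ/(ρA) = 0.4722/(998 · 0.03205) = 0.01476 m/s.
Reynolds number Re = ρVD/μ = 998 · 0.01476 · 0.202 / 0.000515 = 5780.
Re > 4000 → turbulent. Relative roughness ε/D = 0.000248/0.202 = 0.00123. Haaland: 1/√f = -1.8 log₁₀[(0.00123/3.7)^1.11 + 6.9/5780] = -1.8 log₁₀[0.000137 + 0.00119] = 5.176, so f = 0.03732.
Darcy-Weisbach: ΔP = f(L/D)(ρV²/2) = 0.03732·(1710/0.202)·(998·0.01476²/2) = 0.03732·8465·0.1088 = 34.37 Pa.
Q = ṁ/ρ = 0.4722/998 = 0.0004732 m³/s.
Pumping power P = QΔP = 0.0004732·34.37 = 0.01626 W = 0.0163 W.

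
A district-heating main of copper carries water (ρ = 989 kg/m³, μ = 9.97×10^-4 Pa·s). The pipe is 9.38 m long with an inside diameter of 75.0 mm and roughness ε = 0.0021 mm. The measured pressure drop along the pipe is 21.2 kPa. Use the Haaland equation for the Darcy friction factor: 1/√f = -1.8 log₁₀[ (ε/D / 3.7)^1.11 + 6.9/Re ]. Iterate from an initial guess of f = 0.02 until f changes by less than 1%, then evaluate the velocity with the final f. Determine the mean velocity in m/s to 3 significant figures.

Rearranging Darcy-Weisbach: V = √(2·ΔP·D/(f·L·ρ)). With ε/D = 2.1e-06/0.075 = 2.8e-05, iterate starting from f = 0.02:
  f = 0.02 → V = √(2·2.12e+04·0.075/(0.02·9.38·989)) = 4.14 m/s; Re = ρVD/μ = 3.08e+05; f → 0.01451
  f = 0.01451 → V = 4.86 m/s; Re = 3.616e+05; f → 0.01412
  f = 0.01412 → V = 4.926 m/s; Re = 3.665e+05; f → 0.01409
Converged (Δf/f < 1%). With the final f = 0.01409: V = √(2·2.12e+04·0.075/(0.01409·9.38·989)) = 4.932 m/s.

V ≈ 4.93 m/s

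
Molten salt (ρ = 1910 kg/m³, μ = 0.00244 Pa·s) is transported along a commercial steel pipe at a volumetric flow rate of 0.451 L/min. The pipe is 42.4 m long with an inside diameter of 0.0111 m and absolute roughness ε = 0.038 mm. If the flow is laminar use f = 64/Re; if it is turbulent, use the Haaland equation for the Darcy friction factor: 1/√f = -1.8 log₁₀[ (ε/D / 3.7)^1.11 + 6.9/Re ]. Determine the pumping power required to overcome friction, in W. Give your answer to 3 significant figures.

Q = 0.451 L/min = 0.451/60000 = 7.517e-06 m³/s.
Cross-sectional area A = πD²/4 = π(0.0111)²/4 = 9.677e-05 m²; mean velocity V = Q/A = 7.517e-06/9.677e-05 = 0.07768 m/s.
Reynolds number Re = ρVD/μ = 1910 · 0.07768 · 0.0111 / 0.00244 = 674.9.
Re < 2300 → laminar flow, so f = 64/Re = 64/674.9 = 0.09483 (the turbulent correlation is not needed).
Darcy-Weisbach: ΔP = f(L/D)(ρV²/2) = 0.09483·(42.4/0.0111)·(1910·0.07768²/2) = 0.09483·3820·5.762 = 2087 Pa.
Pumping power P = QΔP = 7.517e-06·2087 = 0.01569 W = 0.0157 W.

P ≈ 0.0157 W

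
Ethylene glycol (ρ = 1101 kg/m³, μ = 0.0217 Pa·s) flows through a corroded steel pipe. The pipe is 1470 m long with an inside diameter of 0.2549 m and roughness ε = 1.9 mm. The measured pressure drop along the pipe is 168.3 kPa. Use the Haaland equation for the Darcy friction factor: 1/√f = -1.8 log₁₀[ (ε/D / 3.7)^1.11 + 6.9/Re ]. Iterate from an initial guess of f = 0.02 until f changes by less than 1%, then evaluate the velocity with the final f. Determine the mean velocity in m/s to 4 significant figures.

V ≈ 1.174 m/s

Rearranging Darcy-Weisbach: V = √(2·ΔP·D/(f·L·ρ)). With ε/D = 0.0019/0.2549 = 0.00745, iterate starting from f = 0.02:
  f = 0.02 → V = √(2·1.683e+05·0.2549/(0.02·1470·1101)) = 1.628 m/s; Re = ρVD/μ = 2.106e+04; f → 0.03744
  f = 0.03744 → V = 1.19 m/s; Re = 1.539e+04; f → 0.03843
  f = 0.03843 → V = 1.174 m/s; Re = 1.519e+04; f → 0.03848
Converged (Δf/f < 1%). With the final f = 0.03848: V = √(2·1.683e+05·0.2549/(0.03848·1470·1101)) = 1.174 m/s.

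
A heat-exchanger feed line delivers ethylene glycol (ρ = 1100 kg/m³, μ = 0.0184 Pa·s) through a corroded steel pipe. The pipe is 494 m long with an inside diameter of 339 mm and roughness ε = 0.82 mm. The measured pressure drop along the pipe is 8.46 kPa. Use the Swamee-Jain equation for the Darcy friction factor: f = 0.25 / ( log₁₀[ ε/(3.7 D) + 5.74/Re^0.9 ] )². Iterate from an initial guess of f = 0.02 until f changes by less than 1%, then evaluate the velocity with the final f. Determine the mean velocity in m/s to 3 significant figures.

V ≈ 0.557 m/s

Rearranging Darcy-Weisbach: V = √(2·ΔP·D/(f·L·ρ)). With ε/D = 0.00082/0.339 = 0.00242, iterate starting from f = 0.02:
  f = 0.02 → V = √(2·8460·0.339/(0.02·494·1100)) = 0.7265 m/s; Re = ρVD/μ = 1.472e+04; f → 0.03242
  f = 0.03242 → V = 0.5706 m/s; Re = 1.156e+04; f → 0.03387
  f = 0.03387 → V = 0.5583 m/s; Re = 1.131e+04; f → 0.03401
Converged (Δf/f < 1%). With the final f = 0.03401: V = √(2·8460·0.339/(0.03401·494·1100)) = 0.5571 m/s.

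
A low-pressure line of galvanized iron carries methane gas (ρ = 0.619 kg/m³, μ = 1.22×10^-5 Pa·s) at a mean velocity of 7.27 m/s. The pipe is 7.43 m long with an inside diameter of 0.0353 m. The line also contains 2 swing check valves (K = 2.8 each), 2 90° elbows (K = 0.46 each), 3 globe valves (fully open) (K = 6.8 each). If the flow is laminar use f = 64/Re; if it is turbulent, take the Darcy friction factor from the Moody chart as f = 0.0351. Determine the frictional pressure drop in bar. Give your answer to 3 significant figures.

Reynolds number Re = ρVD/μ = 0.619 · 7.27 · 0.0353 / 1.22e-05 = 1.302e+04.
Re > 4000 → turbulent; use the Moody-chart value f = 0.0351.
Total minor-loss coefficient ΣK = 2·2.8 + 2·0.46 + 3·6.8 = 26.9.
ΔP = [f·L/D + ΣK]·(ρV²/2) = [0.0351·7.43/0.0353 + 26.9]·(0.619·7.27²/2) = [7.388 + 26.9]·16.36 = 561.2 Pa.
ΔP = 561.2 Pa = 0.00561 bar.

ΔP ≈ 0.00561 bar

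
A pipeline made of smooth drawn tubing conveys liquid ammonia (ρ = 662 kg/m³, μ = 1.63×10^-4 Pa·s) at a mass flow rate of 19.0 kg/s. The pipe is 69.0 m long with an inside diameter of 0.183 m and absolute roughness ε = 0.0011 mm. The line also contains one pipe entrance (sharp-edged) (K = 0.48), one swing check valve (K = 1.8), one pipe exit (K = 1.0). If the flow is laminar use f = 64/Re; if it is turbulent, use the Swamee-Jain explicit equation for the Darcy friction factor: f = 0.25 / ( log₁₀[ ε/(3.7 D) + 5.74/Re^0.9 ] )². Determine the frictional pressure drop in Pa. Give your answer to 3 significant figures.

A = πD²/4 = π(0.183)²/4 = 0.0263 m²; mean velocity V = ṁ/(ρA) = 19/(662 · 0.0263) = 1.091 m/s.
Reynolds number Re = ρVD/μ = 662 · 1.091 · 0.183 / 0.000163 = 8.11e+05.
Re > 4000 → turbulent. Relative roughness ε/D = 1.1e-06/0.183 = 6.01e-06. Swamee-Jain: f = 0.25/(log₁₀[6.01e-06/3.7 + 5.74/8.11e+05^0.9])² = 0.25/(log₁₀[1.62e-06 + 2.76e-05])² = 0.25/(-4.534)² = 0.01216.
Total minor-loss coefficient ΣK = 1·0.48 + 1·1.8 + 1·1 = 3.28.
ΔP = [f·L/D + ΣK]·(ρV²/2) = [0.01216·69/0.183 + 3.28]·(662·1.091²/2) = [4.585 + 3.28]·394.1 = 3100 Pa.

ΔP ≈ 3100 Pa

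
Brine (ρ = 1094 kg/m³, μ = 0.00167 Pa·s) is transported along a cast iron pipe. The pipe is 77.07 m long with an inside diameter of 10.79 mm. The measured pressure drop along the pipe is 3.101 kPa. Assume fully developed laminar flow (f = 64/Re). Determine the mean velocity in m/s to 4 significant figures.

For laminar flow, f = 64/Re with Re = ρVD/μ, so Darcy-Weisbach reduces to ΔP = 32μLV/D². Solving for V: V = ΔP·D²/(32μL) = 3101·(0.01079)²/(32·0.00167·77.07) = 0.08766 m/s.
Check: Re = ρVD/μ = 1094·0.08766·0.01079/0.00167 = 619.6 < 2300, so the laminar assumption holds.

V ≈ 0.08766 m/s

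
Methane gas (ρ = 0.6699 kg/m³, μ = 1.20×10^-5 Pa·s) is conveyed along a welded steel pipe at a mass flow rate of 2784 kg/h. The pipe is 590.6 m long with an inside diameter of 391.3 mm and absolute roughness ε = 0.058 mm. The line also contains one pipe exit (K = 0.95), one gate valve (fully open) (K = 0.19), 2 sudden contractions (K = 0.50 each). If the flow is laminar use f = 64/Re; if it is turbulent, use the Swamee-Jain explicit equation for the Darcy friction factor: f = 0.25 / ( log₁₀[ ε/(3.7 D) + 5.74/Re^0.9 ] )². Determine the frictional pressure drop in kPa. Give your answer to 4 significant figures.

ΔP ≈ 0.8416 kPa

ṁ = 2784 kg/h = 2784/3600 = 0.7733 kg/s.
A = πD²/4 = π(0.3913)²/4 = 0.1203 m²; mean velocity V = ṁ/(ρA) = 0.7733/(0.6699 · 0.1203) = 9.599 m/s.
Reynolds number Re = ρVD/μ = 0.6699 · 9.599 · 0.3913 / 1.2e-05 = 2.097e+05.
Re > 4000 → turbulent. Relative roughness ε/D = 5.8e-05/0.3913 = 0.000148. Swamee-Jain: f = 0.25/(log₁₀[0.000148/3.7 + 5.74/2.097e+05^0.9])² = 0.25/(log₁₀[4.01e-05 + 9.32e-05])² = 0.25/(-3.875)² = 0.01665.
Total minor-loss coefficient ΣK = 1·0.95 + 1·0.19 + 2·0.5 = 2.14.
ΔP = [f·L/D + ΣK]·(ρV²/2) = [0.01665·590.6/0.3913 + 2.14]·(0.6699·9.599²/2) = [25.13 + 2.14]·30.87 = 841.6 Pa.
ΔP = 841.6 Pa = 0.8416 kPa.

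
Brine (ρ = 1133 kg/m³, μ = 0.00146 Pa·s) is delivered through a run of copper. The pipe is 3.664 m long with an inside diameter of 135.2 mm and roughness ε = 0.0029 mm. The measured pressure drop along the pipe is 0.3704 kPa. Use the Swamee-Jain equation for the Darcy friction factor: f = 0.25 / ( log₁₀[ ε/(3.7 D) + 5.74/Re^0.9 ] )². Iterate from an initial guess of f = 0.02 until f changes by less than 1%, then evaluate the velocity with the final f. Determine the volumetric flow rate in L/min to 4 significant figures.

Q ≈ 1019 L/min

Rearranging Darcy-Weisbach: V = √(2·ΔP·D/(f·L·ρ)). With ε/D = 2.9e-06/0.1352 = 2.14e-05, iterate starting from f = 0.02:
  f = 0.02 → V = √(2·370.4·0.1352/(0.02·3.664·1133)) = 1.098 m/s; Re = ρVD/μ = 1.152e+05; f → 0.01749
  f = 0.01749 → V = 1.175 m/s; Re = 1.232e+05; f → 0.01726
  f = 0.01726 → V = 1.182 m/s; Re = 1.241e+05; f → 0.01723
Converged (Δf/f < 1%). With the final f = 0.01723: V = √(2·370.4·0.1352/(0.01723·3.664·1133)) = 1.183 m/s.
Q = V·A = 1.183·(π/4·0.1352²) = 0.01699 m³/s = 1019 L/min.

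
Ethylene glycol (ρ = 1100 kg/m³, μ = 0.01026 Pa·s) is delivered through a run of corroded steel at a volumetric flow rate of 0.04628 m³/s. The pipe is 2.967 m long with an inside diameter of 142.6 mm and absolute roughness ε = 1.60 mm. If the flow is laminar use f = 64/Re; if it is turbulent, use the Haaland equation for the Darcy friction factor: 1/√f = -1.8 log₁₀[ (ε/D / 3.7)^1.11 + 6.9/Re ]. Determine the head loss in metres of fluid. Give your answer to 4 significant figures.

h_f ≈ 0.3621 m

Cross-sectional area A = πD²/4 = π(0.1426)²/4 = 0.01597 m²; mean velocity V = Q/A = 0.04628/0.01597 = 2.898 m/s.
Reynolds number Re = ρVD/μ = 1100 · 2.898 · 0.1426 / 0.0103 = 4.43e+04.
Re > 4000 → turbulent. Relative roughness ε/D = 0.0016/0.1426 = 0.0112. Haaland: 1/√f = -1.8 log₁₀[(0.0112/3.7)^1.11 + 6.9/4.43e+04] = -1.8 log₁₀[0.0016 + 0.000156] = 4.959, so f = 0.04067.
Darcy-Weisbach: ΔP = f(L/D)(ρV²/2) = 0.04067·(2.967/0.1426)·(1100·2.898²/2) = 0.04067·20.81·4618 = 3908 Pa.
Head loss h_f = ΔP/(ρg) = 3908/(1100·9.81) = 0.3621 m.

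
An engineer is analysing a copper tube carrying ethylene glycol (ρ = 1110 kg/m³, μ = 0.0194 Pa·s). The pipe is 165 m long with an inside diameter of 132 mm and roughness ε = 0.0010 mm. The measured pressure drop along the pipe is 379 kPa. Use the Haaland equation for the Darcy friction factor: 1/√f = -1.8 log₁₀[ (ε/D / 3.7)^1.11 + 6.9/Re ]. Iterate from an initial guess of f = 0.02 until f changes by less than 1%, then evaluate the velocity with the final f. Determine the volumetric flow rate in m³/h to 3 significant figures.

Rearranging Darcy-Weisbach: V = √(2·ΔP·D/(f·L·ρ)). With ε/D = 1e-06/0.132 = 7.58e-06, iterate starting from f = 0.02:
  f = 0.02 → V = √(2·3.79e+05·0.132/(0.02·165·1110)) = 5.226 m/s; Re = ρVD/μ = 3.947e+04; f → 0.02187
  f = 0.02187 → V = 4.997 m/s; Re = 3.774e+04; f → 0.0221
  f = 0.0221 → V = 4.972 m/s; Re = 3.755e+04; f → 0.02213
Converged (Δf/f < 1%). With the final f = 0.02213: V = √(2·3.79e+05·0.132/(0.02213·165·1110)) = 4.969 m/s.
Q = V·A = 4.969·(π/4·0.132²) = 0.06799 m³/s = 245 m³/h.

Q ≈ 245 m³/h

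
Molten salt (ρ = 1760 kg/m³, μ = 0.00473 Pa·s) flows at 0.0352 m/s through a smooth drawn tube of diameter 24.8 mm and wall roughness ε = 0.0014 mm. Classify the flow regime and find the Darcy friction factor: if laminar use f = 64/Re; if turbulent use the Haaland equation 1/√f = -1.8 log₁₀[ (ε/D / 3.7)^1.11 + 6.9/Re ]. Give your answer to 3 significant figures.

Re = ρVD/μ = 1760·0.0352·0.0248/0.00473 = 324.8.
Re < 2300 → laminar, so f = 64/Re = 0.197 (roughness is irrelevant in laminar flow).

f ≈ 0.197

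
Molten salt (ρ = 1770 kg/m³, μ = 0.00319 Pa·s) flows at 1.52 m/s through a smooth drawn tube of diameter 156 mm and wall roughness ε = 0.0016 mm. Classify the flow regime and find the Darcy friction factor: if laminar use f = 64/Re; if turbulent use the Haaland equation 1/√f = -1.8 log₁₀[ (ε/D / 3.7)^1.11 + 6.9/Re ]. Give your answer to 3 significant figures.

f ≈ 0.0169

Re = ρVD/μ = 1770·1.52·0.156/0.00319 = 1.316e+05.
Re > 4000 → turbulent. ε/D = 1.6e-06/0.156 = 1.03e-05; Haaland: 1/√f = -1.8 log₁₀[6.78e-07 + 5.24e-05] = 7.694, so f = 0.01689.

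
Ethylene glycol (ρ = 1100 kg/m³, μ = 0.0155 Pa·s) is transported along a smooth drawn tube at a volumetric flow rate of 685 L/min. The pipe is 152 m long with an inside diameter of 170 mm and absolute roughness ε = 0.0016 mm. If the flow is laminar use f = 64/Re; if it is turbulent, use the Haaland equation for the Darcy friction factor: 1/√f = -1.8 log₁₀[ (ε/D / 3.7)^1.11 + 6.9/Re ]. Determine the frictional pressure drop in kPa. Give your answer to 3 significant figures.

Q = 685 L/min = 685/60000 = 0.01142 m³/s.
Cross-sectional area A = πD²/4 = π(0.17)²/4 = 0.0227 m²; mean velocity V = Q/A = 0.01142/0.0227 = 0.503 m/s.
Reynolds number Re = ρVD/μ = 1100 · 0.503 · 0.17 / 0.0155 = 6068.
Re > 4000 → turbulent. Relative roughness ε/D = 1.6e-06/0.17 = 9.41e-06. Haaland: 1/√f = -1.8 log₁₀[(9.41e-06/3.7)^1.11 + 6.9/6068] = -1.8 log₁₀[6.17e-07 + 0.00114] = 5.299, so f = 0.03561.
Darcy-Weisbach: ΔP = f(L/D)(ρV²/2) = 0.03561·(152/0.17)·(1100·0.503²/2) = 0.03561·894.1·139.1 = 4430 Pa.
ΔP = 4430 Pa = 4.43 kPa.

ΔP ≈ 4.43 kPa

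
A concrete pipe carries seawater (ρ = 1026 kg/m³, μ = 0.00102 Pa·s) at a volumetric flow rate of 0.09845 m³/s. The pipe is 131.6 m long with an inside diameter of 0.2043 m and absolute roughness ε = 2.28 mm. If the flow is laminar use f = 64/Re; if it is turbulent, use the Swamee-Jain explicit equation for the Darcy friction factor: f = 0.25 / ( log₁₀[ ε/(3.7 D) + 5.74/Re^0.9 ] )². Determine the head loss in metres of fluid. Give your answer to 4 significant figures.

Cross-sectional area A = πD²/4 = π(0.2043)²/4 = 0.03278 m²; mean velocity V = Q/A = 0.09845/0.03278 = 3.003 m/s.
Reynolds number Re = ρVD/μ = 1026 · 3.003 · 0.2043 / 0.00102 = 6.172e+05.
Re > 4000 → turbulent. Relative roughness ε/D = 0.00228/0.2043 = 0.0112. Swamee-Jain: f = 0.25/(log₁₀[0.0112/3.7 + 5.74/6.172e+05^0.9])² = 0.25/(log₁₀[0.00302 + 3.53e-05])² = 0.25/(-2.515)² = 0.03951.
Darcy-Weisbach: ΔP = f(L/D)(ρV²/2) = 0.03951·(131.6/0.2043)·(1026·3.003²/2) = 0.03951·644.2·4627 = 1.178e+05 Pa.
Head loss h_f = ΔP/(ρg) = 1.178e+05/(1026·9.81) = 11.70 m.

h_f ≈ 11.70 m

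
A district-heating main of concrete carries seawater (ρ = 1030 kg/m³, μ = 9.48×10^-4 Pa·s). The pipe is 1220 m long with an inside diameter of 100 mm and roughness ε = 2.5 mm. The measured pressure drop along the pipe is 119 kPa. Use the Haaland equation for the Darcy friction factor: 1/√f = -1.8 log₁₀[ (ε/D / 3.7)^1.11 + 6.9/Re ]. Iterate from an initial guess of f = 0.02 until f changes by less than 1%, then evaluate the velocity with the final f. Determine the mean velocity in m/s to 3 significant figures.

Rearranging Darcy-Weisbach: V = √(2·ΔP·D/(f·L·ρ)). With ε/D = 0.0025/0.1 = 0.025, iterate starting from f = 0.02:
  f = 0.02 → V = √(2·1.19e+05·0.1/(0.02·1220·1030)) = 0.9731 m/s; Re = ρVD/μ = 1.057e+05; f → 0.0535
  f = 0.0535 → V = 0.595 m/s; Re = 6.464e+04; f → 0.05371
Converged (Δf/f < 1%). With the final f = 0.05371: V = √(2·1.19e+05·0.1/(0.05371·1220·1030)) = 0.5939 m/s.

V ≈ 0.594 m/s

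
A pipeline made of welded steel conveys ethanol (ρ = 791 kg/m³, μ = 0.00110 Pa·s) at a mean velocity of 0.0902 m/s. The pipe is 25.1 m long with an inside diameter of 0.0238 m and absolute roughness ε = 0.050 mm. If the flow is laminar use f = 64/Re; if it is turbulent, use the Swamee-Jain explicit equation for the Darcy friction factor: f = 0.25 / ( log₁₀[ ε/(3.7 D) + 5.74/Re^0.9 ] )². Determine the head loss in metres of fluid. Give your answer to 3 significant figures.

Reynolds number Re = ρVD/μ = 791 · 0.0902 · 0.0238 / 0.0011 = 1544.
Re < 2300 → laminar flow, so f = 64/Re = 64/1544 = 0.04146 (the turbulent correlation is not needed).
Darcy-Weisbach: ΔP = f(L/D)(ρV²/2) = 0.04146·(25.1/0.0238)·(791·0.0902²/2) = 0.04146·1055·3.218 = 140.7 Pa.
Head loss h_f = ΔP/(ρg) = 140.7/(791·9.81) = 0.0181 m.

h_f ≈ 0.0181 m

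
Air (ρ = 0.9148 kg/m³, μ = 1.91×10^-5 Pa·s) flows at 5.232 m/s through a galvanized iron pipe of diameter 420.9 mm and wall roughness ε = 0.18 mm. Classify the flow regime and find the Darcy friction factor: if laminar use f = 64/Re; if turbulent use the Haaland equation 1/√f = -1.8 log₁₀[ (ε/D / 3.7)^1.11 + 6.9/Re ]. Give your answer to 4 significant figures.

Re = ρVD/μ = 0.9148·5.232·0.4209/1.91e-05 = 1.055e+05.
Re > 4000 → turbulent. ε/D = 0.00018/0.4209 = 0.000428; Haaland: 1/√f = -1.8 log₁₀[4.26e-05 + 6.54e-05] = 7.139, so f = 0.01962.

f ≈ 0.01962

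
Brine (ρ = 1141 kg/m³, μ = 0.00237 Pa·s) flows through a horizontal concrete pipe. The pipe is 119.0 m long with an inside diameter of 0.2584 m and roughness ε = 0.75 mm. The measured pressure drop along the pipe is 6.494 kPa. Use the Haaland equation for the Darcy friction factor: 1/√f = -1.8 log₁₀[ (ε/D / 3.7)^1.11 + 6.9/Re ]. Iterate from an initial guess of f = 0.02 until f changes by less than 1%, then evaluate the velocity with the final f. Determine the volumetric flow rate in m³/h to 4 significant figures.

Rearranging Darcy-Weisbach: V = √(2·ΔP·D/(f·L·ρ)). With ε/D = 0.00075/0.2584 = 0.0029, iterate starting from f = 0.02:
  f = 0.02 → V = √(2·6494·0.2584/(0.02·119·1141)) = 1.112 m/s; Re = ρVD/μ = 1.383e+05; f → 0.02685
  f = 0.02685 → V = 0.9594 m/s; Re = 1.194e+05; f → 0.02699
Converged (Δf/f < 1%). With the final f = 0.02699: V = √(2·6494·0.2584/(0.02699·119·1141)) = 0.957 m/s.
Q = V·A = 0.957·(π/4·0.2584²) = 0.05019 m³/s = 180.7 m³/h.

Q ≈ 180.7 m³/h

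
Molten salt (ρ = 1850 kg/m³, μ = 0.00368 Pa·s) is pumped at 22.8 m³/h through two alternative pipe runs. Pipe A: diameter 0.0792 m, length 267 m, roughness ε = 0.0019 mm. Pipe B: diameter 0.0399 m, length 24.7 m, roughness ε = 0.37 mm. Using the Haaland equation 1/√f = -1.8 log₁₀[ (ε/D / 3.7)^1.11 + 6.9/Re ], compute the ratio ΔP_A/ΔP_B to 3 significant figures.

Pipe A: V = Q/A = 0.006333/0.004927 = 1.286 m/s; Re = 5.118e+04; ε/D = 2.4e-05; Haaland → f = 0.02066; ΔP_A = f(L/D)(ρV²/2) = 1.065e+05 Pa.
Pipe B: V = Q/A = 0.006333/0.00125 = 5.065 m/s; Re = 1.016e+05; ε/D = 0.00927; Haaland → f = 0.0376; ΔP_B = f(L/D)(ρV²/2) = 5.524e+05 Pa.
ΔP_A/ΔP_B = 1.065e+05/5.524e+05 = 0.193.

ΔP_A/ΔP_B ≈ 0.193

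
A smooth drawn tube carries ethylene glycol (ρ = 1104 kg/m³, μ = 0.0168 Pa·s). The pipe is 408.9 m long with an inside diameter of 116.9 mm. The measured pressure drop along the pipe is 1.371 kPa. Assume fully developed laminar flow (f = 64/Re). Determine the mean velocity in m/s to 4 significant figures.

V ≈ 0.08523 m/s

For laminar flow, f = 64/Re with Re = ρVD/μ, so Darcy-Weisbach reduces to ΔP = 32μLV/D². Solving for V: V = ΔP·D²/(32μL) = 1371·(0.1169)²/(32·0.0168·408.9) = 0.08523 m/s.
Check: Re = ρVD/μ = 1104·0.08523·0.1169/0.0168 = 654.7 < 2300, so the laminar assumption holds.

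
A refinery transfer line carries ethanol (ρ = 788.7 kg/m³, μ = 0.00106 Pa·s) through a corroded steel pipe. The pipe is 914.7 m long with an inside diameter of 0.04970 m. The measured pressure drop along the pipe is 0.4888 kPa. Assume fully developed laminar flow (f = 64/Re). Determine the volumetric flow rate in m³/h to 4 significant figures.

For laminar flow, f = 64/Re with Re = ρVD/μ, so Darcy-Weisbach reduces to ΔP = 32μLV/D². Solving for V: V = ΔP·D²/(32μL) = 488.8·(0.0497)²/(32·0.00106·914.7) = 0.03891 m/s.
Check: Re = ρVD/μ = 788.7·0.03891·0.0497/0.00106 = 1439 < 2300, so the laminar assumption holds.
Q = V·A = 0.03891·(π/4·0.0497²) = 7.549e-05 m³/s = 0.2718 m³/h.

Q ≈ 0.2718 m³/h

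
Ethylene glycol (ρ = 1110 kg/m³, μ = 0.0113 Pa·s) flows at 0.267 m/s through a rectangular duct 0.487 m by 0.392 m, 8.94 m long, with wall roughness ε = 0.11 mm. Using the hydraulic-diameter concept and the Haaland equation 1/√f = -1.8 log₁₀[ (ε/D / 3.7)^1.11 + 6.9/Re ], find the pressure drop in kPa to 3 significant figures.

Hydraulic diameter D_h = 4A/P = 4·(0.487·0.392)/(2·(0.487+0.392)) = 0.7636/1.758 = 0.4344 m.
Re = ρVD_h/μ = 1110·0.267·0.4344/0.0113 = 1.139e+04.
ε/D_h = 0.00011/0.4344 = 0.000253; Haaland gives 1/√f = -1.8 log₁₀[2.38e-05+0.000606] = 5.762, so f = 0.03012.
ΔP = f(L/D_h)(ρV²/2) = 0.03012·8.94/0.4344·39.57 = 24.53 Pa.
ΔP = 0.0245 kPa.

ΔP ≈ 0.0245 kPa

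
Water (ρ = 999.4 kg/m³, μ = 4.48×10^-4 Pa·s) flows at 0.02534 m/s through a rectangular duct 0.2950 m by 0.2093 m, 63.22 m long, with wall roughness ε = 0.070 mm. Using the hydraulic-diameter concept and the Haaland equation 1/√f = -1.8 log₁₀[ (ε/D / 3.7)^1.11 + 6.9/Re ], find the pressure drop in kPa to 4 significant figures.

ΔP ≈ 0.002378 kPa

Hydraulic diameter D_h = 4A/P = 4·(0.295·0.2093)/(2·(0.295+0.2093)) = 0.247/1.009 = 0.2449 m.
Re = ρVD_h/μ = 999.4·0.02534·0.2449/0.000448 = 1.384e+04.
ε/D_h = 7e-05/0.2449 = 0.000286; Haaland gives 1/√f = -1.8 log₁₀[2.73e-05+0.000498] = 5.903, so f = 0.0287.
ΔP = f(L/D_h)(ρV²/2) = 0.0287·63.22/0.2449·0.3209 = 2.378 Pa.
ΔP = 0.002378 kPa.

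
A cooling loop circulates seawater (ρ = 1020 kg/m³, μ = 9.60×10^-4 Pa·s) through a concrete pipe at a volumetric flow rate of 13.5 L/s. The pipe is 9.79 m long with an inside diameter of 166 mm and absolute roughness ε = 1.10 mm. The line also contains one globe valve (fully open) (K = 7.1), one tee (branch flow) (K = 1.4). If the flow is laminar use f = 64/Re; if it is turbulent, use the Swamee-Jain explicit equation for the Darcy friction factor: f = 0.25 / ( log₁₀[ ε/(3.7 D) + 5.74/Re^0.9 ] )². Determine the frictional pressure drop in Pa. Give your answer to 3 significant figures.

ΔP ≈ 2090 Pa

Q = 13.5 L/s = 13.5/1000 = 0.0135 m³/s.
Cross-sectional area A = πD²/4 = π(0.166)²/4 = 0.02164 m²; mean velocity V = Q/A = 0.0135/0.02164 = 0.6238 m/s.
Reynolds number Re = ρVD/μ = 1020 · 0.6238 · 0.166 / 0.00096 = 1.1e+05.
Re > 4000 → turbulent. Relative roughness ε/D = 0.0011/0.166 = 0.00663. Swamee-Jain: f = 0.25/(log₁₀[0.00663/3.7 + 5.74/1.1e+05^0.9])² = 0.25/(log₁₀[0.00179 + 0.000167])² = 0.25/(-2.708)² = 0.03408.
Total minor-loss coefficient ΣK = 1·7.1 + 1·1.4 = 8.5.
ΔP = [f·L/D + ΣK]·(ρV²/2) = [0.03408·9.79/0.166 + 8.5]·(1020·0.6238²/2) = [2.01 + 8.5]·198.4 = 2086 Pa.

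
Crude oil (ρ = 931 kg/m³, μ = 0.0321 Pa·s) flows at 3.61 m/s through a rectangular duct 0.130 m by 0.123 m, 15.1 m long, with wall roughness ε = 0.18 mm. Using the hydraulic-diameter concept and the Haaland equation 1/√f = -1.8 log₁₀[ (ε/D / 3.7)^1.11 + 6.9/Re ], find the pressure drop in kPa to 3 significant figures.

ΔP ≈ 22.3 kPa

Hydraulic diameter D_h = 4A/P = 4·(0.13·0.123)/(2·(0.13+0.123)) = 0.06396/0.506 = 0.1264 m.
Re = ρVD_h/μ = 931·3.61·0.1264/0.0321 = 1.323e+04.
ε/D_h = 0.00018/0.1264 = 0.00142; Haaland gives 1/√f = -1.8 log₁₀[0.000162+0.000521] = 5.698, so f = 0.03081.
ΔP = f(L/D_h)(ρV²/2) = 0.03081·15.1/0.1264·6066 = 2.232e+04 Pa.
ΔP = 22.3 kPa.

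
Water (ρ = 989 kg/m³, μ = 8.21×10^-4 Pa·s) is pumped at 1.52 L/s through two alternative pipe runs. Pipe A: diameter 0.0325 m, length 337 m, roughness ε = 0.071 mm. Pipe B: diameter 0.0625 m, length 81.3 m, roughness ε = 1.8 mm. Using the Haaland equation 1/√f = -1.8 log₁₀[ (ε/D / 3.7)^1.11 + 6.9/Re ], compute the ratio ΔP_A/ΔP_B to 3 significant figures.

Pipe A: V = Q/A = 0.00152/0.0008296 = 1.832 m/s; Re = 7.173e+04; ε/D = 0.00218; Haaland → f = 0.02597; ΔP_A = f(L/D)(ρV²/2) = 4.47e+05 Pa.
Pipe B: V = Q/A = 0.00152/0.003068 = 0.4954 m/s; Re = 3.73e+04; ε/D = 0.0288; Haaland → f = 0.05717; ΔP_B = f(L/D)(ρV²/2) = 9027 Pa.
ΔP_A/ΔP_B = 4.47e+05/9027 = 49.5.

ΔP_A/ΔP_B ≈ 49.5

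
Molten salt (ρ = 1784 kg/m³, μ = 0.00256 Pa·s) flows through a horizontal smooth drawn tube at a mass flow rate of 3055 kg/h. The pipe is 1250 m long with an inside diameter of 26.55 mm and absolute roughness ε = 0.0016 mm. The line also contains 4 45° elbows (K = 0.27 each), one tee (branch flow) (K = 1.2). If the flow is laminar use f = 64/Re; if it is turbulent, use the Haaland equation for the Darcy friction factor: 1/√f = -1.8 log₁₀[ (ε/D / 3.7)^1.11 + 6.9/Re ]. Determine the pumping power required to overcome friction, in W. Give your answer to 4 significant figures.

P ≈ 404.5 W

ṁ = 3055 kg/h = 3055/3600 = 0.8486 kg/s.
A = πD²/4 = π(0.02655)²/4 = 0.0005536 m²; mean velocity V = ṁ/(ρA) = 0.8486/(1784 · 0.0005536) = 0.8592 m/s.
Reynolds number Re = ρVD/μ = 1784 · 0.8592 · 0.02655 / 0.00256 = 1.59e+04.
Re > 4000 → turbulent. Relative roughness ε/D = 1.6e-06/0.02655 = 6.03e-05. Haaland: 1/√f = -1.8 log₁₀[(6.03e-05/3.7)^1.11 + 6.9/1.59e+04] = -1.8 log₁₀[4.84e-06 + 0.000434] = 6.044, so f = 0.02738.
Total minor-loss coefficient ΣK = 4·0.27 + 1·1.2 = 2.28.
ΔP = [f·L/D + ΣK]·(ρV²/2) = [0.02738·1250/0.02655 + 2.28]·(1784·0.8592²/2) = [1289 + 2.28]·658.5 = 8.503e+05 Pa.
Q = ṁ/ρ = 0.8486/1784 = 0.0004757 m³/s.
Pumping power P = QΔP = 0.0004757·8.503e+05 = 404.45 W = 404.5 W.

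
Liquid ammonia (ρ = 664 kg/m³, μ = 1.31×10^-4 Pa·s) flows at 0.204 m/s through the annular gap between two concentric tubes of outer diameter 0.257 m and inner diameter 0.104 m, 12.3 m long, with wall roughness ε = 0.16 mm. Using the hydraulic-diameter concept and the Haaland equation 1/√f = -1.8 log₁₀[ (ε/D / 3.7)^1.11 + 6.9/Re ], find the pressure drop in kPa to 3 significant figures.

ΔP ≈ 0.0237 kPa

Hydraulic diameter D_h = 4A/P = D_o - D_i = 0.257 - 0.104 = 0.153 m.
Re = ρVD_h/μ = 664·0.204·0.153/0.000131 = 1.582e+05.
ε/D_h = 0.00016/0.153 = 0.00105; Haaland gives 1/√f = -1.8 log₁₀[0.000115+4.36e-05] = 6.839, so f = 0.02138.
ΔP = f(L/D_h)(ρV²/2) = 0.02138·12.3/0.153·13.82 = 23.75 Pa.
ΔP = 0.0237 kPa.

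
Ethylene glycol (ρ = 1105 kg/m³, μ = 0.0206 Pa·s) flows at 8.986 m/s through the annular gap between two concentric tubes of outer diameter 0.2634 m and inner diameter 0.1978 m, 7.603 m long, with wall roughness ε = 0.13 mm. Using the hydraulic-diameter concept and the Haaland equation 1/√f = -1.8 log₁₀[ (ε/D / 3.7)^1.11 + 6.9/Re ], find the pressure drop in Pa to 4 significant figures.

ΔP ≈ 142600 Pa

Hydraulic diameter D_h = 4A/P = D_o - D_i = 0.2634 - 0.1978 = 0.0656 m.
Re = ρVD_h/μ = 1105·8.986·0.0656/0.0206 = 3.162e+04.
ε/D_h = 0.00013/0.0656 = 0.00198; Haaland gives 1/√f = -1.8 log₁₀[0.000234+0.000218] = 6.021, so f = 0.02759.
ΔP = f(L/D_h)(ρV²/2) = 0.02759·7.603/0.0656·4.461e+04 = 1.426e+05 Pa.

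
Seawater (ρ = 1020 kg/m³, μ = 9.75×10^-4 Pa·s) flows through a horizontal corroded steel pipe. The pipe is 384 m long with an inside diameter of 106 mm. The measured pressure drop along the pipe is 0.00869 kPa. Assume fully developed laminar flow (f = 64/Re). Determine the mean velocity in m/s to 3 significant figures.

For laminar flow, f = 64/Re with Re = ρVD/μ, so Darcy-Weisbach reduces to ΔP = 32μLV/D². Solving for V: V = ΔP·D²/(32μL) = 8.69·(0.106)²/(32·0.000975·384) = 0.00815 m/s.
Check: Re = ρVD/μ = 1020·0.00815·0.106/0.000975 = 903.7 < 2300, so the laminar assumption holds.

V ≈ 0.00815 m/s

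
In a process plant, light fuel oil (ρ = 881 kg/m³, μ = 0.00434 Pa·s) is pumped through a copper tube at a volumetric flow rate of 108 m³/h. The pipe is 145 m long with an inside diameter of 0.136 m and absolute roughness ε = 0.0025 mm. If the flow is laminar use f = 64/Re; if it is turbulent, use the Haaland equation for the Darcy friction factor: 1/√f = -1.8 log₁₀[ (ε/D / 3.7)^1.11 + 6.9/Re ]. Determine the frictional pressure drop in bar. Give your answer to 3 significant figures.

ΔP ≈ 0.404 bar

Q = 108 m³/h = 108/3600 = 0.03 m³/s.
Cross-sectional area A = πD²/4 = π(0.136)²/4 = 0.01453 m²; mean velocity V = Q/A = 0.03/0.01453 = 2.065 m/s.
Reynolds number Re = ρVD/μ = 881 · 2.065 · 0.136 / 0.00434 = 5.701e+04.
Re > 4000 → turbulent. Relative roughness ε/D = 2.5e-06/0.136 = 1.84e-05. Haaland: 1/√f = -1.8 log₁₀[(1.84e-05/3.7)^1.11 + 6.9/5.701e+04] = -1.8 log₁₀[1.3e-06 + 0.000121] = 7.043, so f = 0.02016.
Darcy-Weisbach: ΔP = f(L/D)(ρV²/2) = 0.02016·(145/0.136)·(881·2.065²/2) = 0.02016·1066·1879 = 4.039e+04 Pa.
ΔP = 4.039e+04 Pa = 0.404 bar.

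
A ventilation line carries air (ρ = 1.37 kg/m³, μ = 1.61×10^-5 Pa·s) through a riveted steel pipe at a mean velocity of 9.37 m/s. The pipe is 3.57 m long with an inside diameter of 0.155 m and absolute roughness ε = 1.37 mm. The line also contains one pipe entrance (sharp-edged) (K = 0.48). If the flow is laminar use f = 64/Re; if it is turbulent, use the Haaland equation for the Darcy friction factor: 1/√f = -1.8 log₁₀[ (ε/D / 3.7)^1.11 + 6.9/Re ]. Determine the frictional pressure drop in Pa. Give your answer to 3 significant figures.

Reynolds number Re = ρVD/μ = 1.37 · 9.37 · 0.155 / 1.61e-05 = 1.236e+05.
Re > 4000 → turbulent. Relative roughness ε/D = 0.00137/0.155 = 0.00884. Haaland: 1/√f = -1.8 log₁₀[(0.00884/3.7)^1.11 + 6.9/1.236e+05] = -1.8 log₁₀[0.00123 + 5.58e-05] = 5.204, so f = 0.03693.
Total minor-loss coefficient ΣK = 1·0.48 = 0.48.
ΔP = [f·L/D + ΣK]·(ρV²/2) = [0.03693·3.57/0.155 + 0.48]·(1.37·9.37²/2) = [0.8506 + 0.48]·60.14 = 80.02 Pa.

ΔP ≈ 80.0 Pa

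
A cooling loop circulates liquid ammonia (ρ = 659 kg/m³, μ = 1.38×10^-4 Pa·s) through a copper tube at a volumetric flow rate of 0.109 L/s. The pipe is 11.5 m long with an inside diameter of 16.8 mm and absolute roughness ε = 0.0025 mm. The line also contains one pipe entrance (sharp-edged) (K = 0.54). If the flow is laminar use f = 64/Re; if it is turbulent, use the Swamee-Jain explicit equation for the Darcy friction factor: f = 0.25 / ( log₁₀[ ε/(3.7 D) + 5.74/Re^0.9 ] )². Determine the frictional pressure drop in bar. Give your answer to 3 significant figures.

Q = 0.109 L/s = 0.109/1000 = 0.000109 m³/s.
Cross-sectional area A = πD²/4 = π(0.0168)²/4 = 0.0002217 m²; mean velocity V = Q/A = 0.000109/0.0002217 = 0.4917 m/s.
Reynolds number Re = ρVD/μ = 659 · 0.4917 · 0.0168 / 0.000138 = 3.945e+04.
Re > 4000 → turbulent. Relative roughness ε/D = 2.5e-06/0.0168 = 0.000149. Swamee-Jain: f = 0.25/(log₁₀[0.000149/3.7 + 5.74/3.945e+04^0.9])² = 0.25/(log₁₀[4.02e-05 + 0.000419])² = 0.25/(-3.338)² = 0.02244.
Total minor-loss coefficient ΣK = 1·0.54 = 0.54.
ΔP = [f·L/D + ΣK]·(ρV²/2) = [0.02244·11.5/0.0168 + 0.54]·(659·0.4917²/2) = [15.36 + 0.54]·79.67 = 1267 Pa.
ΔP = 1267 Pa = 0.0127 bar.

ΔP ≈ 0.0127 bar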